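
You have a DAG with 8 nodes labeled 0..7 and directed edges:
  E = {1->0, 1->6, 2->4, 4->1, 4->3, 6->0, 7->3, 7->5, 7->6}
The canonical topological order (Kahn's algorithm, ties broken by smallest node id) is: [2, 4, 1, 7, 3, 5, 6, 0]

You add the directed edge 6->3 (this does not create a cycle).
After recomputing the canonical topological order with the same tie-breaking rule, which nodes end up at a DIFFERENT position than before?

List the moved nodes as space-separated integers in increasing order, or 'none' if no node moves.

Old toposort: [2, 4, 1, 7, 3, 5, 6, 0]
Added edge 6->3
Recompute Kahn (smallest-id tiebreak):
  initial in-degrees: [2, 1, 0, 3, 1, 1, 2, 0]
  ready (indeg=0): [2, 7]
  pop 2: indeg[4]->0 | ready=[4, 7] | order so far=[2]
  pop 4: indeg[1]->0; indeg[3]->2 | ready=[1, 7] | order so far=[2, 4]
  pop 1: indeg[0]->1; indeg[6]->1 | ready=[7] | order so far=[2, 4, 1]
  pop 7: indeg[3]->1; indeg[5]->0; indeg[6]->0 | ready=[5, 6] | order so far=[2, 4, 1, 7]
  pop 5: no out-edges | ready=[6] | order so far=[2, 4, 1, 7, 5]
  pop 6: indeg[0]->0; indeg[3]->0 | ready=[0, 3] | order so far=[2, 4, 1, 7, 5, 6]
  pop 0: no out-edges | ready=[3] | order so far=[2, 4, 1, 7, 5, 6, 0]
  pop 3: no out-edges | ready=[] | order so far=[2, 4, 1, 7, 5, 6, 0, 3]
New canonical toposort: [2, 4, 1, 7, 5, 6, 0, 3]
Compare positions:
  Node 0: index 7 -> 6 (moved)
  Node 1: index 2 -> 2 (same)
  Node 2: index 0 -> 0 (same)
  Node 3: index 4 -> 7 (moved)
  Node 4: index 1 -> 1 (same)
  Node 5: index 5 -> 4 (moved)
  Node 6: index 6 -> 5 (moved)
  Node 7: index 3 -> 3 (same)
Nodes that changed position: 0 3 5 6

Answer: 0 3 5 6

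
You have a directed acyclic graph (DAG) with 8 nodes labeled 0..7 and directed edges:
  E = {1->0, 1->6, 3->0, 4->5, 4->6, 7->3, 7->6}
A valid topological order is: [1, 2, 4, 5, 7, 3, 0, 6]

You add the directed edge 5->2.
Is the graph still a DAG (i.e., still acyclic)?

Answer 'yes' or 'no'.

Answer: yes

Derivation:
Given toposort: [1, 2, 4, 5, 7, 3, 0, 6]
Position of 5: index 3; position of 2: index 1
New edge 5->2: backward (u after v in old order)
Backward edge: old toposort is now invalid. Check if this creates a cycle.
Does 2 already reach 5? Reachable from 2: [2]. NO -> still a DAG (reorder needed).
Still a DAG? yes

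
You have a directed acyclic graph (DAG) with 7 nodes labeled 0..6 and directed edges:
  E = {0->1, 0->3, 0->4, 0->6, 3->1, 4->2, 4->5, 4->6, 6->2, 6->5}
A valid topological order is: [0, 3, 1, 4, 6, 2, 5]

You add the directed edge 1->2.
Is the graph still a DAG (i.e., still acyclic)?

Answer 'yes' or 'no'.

Answer: yes

Derivation:
Given toposort: [0, 3, 1, 4, 6, 2, 5]
Position of 1: index 2; position of 2: index 5
New edge 1->2: forward
Forward edge: respects the existing order. Still a DAG, same toposort still valid.
Still a DAG? yes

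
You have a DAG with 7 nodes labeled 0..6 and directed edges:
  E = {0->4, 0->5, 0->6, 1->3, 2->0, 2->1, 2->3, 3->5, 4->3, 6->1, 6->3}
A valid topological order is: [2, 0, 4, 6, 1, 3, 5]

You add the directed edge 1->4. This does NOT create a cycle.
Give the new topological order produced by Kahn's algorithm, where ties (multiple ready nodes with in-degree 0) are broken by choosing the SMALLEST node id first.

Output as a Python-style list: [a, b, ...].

Answer: [2, 0, 6, 1, 4, 3, 5]

Derivation:
Old toposort: [2, 0, 4, 6, 1, 3, 5]
Added edge: 1->4
Position of 1 (4) > position of 4 (2). Must reorder: 1 must now come before 4.
Run Kahn's algorithm (break ties by smallest node id):
  initial in-degrees: [1, 2, 0, 4, 2, 2, 1]
  ready (indeg=0): [2]
  pop 2: indeg[0]->0; indeg[1]->1; indeg[3]->3 | ready=[0] | order so far=[2]
  pop 0: indeg[4]->1; indeg[5]->1; indeg[6]->0 | ready=[6] | order so far=[2, 0]
  pop 6: indeg[1]->0; indeg[3]->2 | ready=[1] | order so far=[2, 0, 6]
  pop 1: indeg[3]->1; indeg[4]->0 | ready=[4] | order so far=[2, 0, 6, 1]
  pop 4: indeg[3]->0 | ready=[3] | order so far=[2, 0, 6, 1, 4]
  pop 3: indeg[5]->0 | ready=[5] | order so far=[2, 0, 6, 1, 4, 3]
  pop 5: no out-edges | ready=[] | order so far=[2, 0, 6, 1, 4, 3, 5]
  Result: [2, 0, 6, 1, 4, 3, 5]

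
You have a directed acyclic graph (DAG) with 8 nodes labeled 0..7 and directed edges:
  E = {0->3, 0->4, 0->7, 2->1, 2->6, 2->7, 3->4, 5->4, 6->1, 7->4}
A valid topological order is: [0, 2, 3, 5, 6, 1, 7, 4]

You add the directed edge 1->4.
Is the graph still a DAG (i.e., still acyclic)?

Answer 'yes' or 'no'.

Answer: yes

Derivation:
Given toposort: [0, 2, 3, 5, 6, 1, 7, 4]
Position of 1: index 5; position of 4: index 7
New edge 1->4: forward
Forward edge: respects the existing order. Still a DAG, same toposort still valid.
Still a DAG? yes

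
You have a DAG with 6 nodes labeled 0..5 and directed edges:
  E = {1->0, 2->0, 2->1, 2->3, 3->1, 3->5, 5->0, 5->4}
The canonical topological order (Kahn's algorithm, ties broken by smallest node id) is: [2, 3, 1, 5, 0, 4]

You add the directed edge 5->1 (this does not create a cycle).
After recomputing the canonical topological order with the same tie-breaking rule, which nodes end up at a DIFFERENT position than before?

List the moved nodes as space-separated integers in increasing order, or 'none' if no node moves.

Old toposort: [2, 3, 1, 5, 0, 4]
Added edge 5->1
Recompute Kahn (smallest-id tiebreak):
  initial in-degrees: [3, 3, 0, 1, 1, 1]
  ready (indeg=0): [2]
  pop 2: indeg[0]->2; indeg[1]->2; indeg[3]->0 | ready=[3] | order so far=[2]
  pop 3: indeg[1]->1; indeg[5]->0 | ready=[5] | order so far=[2, 3]
  pop 5: indeg[0]->1; indeg[1]->0; indeg[4]->0 | ready=[1, 4] | order so far=[2, 3, 5]
  pop 1: indeg[0]->0 | ready=[0, 4] | order so far=[2, 3, 5, 1]
  pop 0: no out-edges | ready=[4] | order so far=[2, 3, 5, 1, 0]
  pop 4: no out-edges | ready=[] | order so far=[2, 3, 5, 1, 0, 4]
New canonical toposort: [2, 3, 5, 1, 0, 4]
Compare positions:
  Node 0: index 4 -> 4 (same)
  Node 1: index 2 -> 3 (moved)
  Node 2: index 0 -> 0 (same)
  Node 3: index 1 -> 1 (same)
  Node 4: index 5 -> 5 (same)
  Node 5: index 3 -> 2 (moved)
Nodes that changed position: 1 5

Answer: 1 5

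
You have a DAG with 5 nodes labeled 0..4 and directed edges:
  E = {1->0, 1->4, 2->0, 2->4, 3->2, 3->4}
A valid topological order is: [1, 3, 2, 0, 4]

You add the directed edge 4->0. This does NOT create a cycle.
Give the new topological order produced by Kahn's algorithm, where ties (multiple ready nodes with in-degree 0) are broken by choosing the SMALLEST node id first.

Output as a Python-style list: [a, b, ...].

Old toposort: [1, 3, 2, 0, 4]
Added edge: 4->0
Position of 4 (4) > position of 0 (3). Must reorder: 4 must now come before 0.
Run Kahn's algorithm (break ties by smallest node id):
  initial in-degrees: [3, 0, 1, 0, 3]
  ready (indeg=0): [1, 3]
  pop 1: indeg[0]->2; indeg[4]->2 | ready=[3] | order so far=[1]
  pop 3: indeg[2]->0; indeg[4]->1 | ready=[2] | order so far=[1, 3]
  pop 2: indeg[0]->1; indeg[4]->0 | ready=[4] | order so far=[1, 3, 2]
  pop 4: indeg[0]->0 | ready=[0] | order so far=[1, 3, 2, 4]
  pop 0: no out-edges | ready=[] | order so far=[1, 3, 2, 4, 0]
  Result: [1, 3, 2, 4, 0]

Answer: [1, 3, 2, 4, 0]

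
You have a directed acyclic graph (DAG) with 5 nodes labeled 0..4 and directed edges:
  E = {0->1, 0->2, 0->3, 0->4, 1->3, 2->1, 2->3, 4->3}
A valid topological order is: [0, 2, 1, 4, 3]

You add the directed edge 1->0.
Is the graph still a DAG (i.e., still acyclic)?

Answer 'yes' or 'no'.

Given toposort: [0, 2, 1, 4, 3]
Position of 1: index 2; position of 0: index 0
New edge 1->0: backward (u after v in old order)
Backward edge: old toposort is now invalid. Check if this creates a cycle.
Does 0 already reach 1? Reachable from 0: [0, 1, 2, 3, 4]. YES -> cycle!
Still a DAG? no

Answer: no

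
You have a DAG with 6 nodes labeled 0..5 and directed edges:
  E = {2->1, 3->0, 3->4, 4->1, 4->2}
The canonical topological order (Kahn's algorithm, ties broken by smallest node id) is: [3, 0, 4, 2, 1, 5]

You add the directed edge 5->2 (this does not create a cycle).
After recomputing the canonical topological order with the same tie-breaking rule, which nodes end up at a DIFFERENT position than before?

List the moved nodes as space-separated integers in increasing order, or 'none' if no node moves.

Old toposort: [3, 0, 4, 2, 1, 5]
Added edge 5->2
Recompute Kahn (smallest-id tiebreak):
  initial in-degrees: [1, 2, 2, 0, 1, 0]
  ready (indeg=0): [3, 5]
  pop 3: indeg[0]->0; indeg[4]->0 | ready=[0, 4, 5] | order so far=[3]
  pop 0: no out-edges | ready=[4, 5] | order so far=[3, 0]
  pop 4: indeg[1]->1; indeg[2]->1 | ready=[5] | order so far=[3, 0, 4]
  pop 5: indeg[2]->0 | ready=[2] | order so far=[3, 0, 4, 5]
  pop 2: indeg[1]->0 | ready=[1] | order so far=[3, 0, 4, 5, 2]
  pop 1: no out-edges | ready=[] | order so far=[3, 0, 4, 5, 2, 1]
New canonical toposort: [3, 0, 4, 5, 2, 1]
Compare positions:
  Node 0: index 1 -> 1 (same)
  Node 1: index 4 -> 5 (moved)
  Node 2: index 3 -> 4 (moved)
  Node 3: index 0 -> 0 (same)
  Node 4: index 2 -> 2 (same)
  Node 5: index 5 -> 3 (moved)
Nodes that changed position: 1 2 5

Answer: 1 2 5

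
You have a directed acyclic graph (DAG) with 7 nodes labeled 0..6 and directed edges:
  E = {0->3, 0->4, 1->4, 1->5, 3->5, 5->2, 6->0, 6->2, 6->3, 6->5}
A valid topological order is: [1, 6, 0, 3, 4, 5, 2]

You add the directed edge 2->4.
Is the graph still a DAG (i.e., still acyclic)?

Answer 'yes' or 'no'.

Answer: yes

Derivation:
Given toposort: [1, 6, 0, 3, 4, 5, 2]
Position of 2: index 6; position of 4: index 4
New edge 2->4: backward (u after v in old order)
Backward edge: old toposort is now invalid. Check if this creates a cycle.
Does 4 already reach 2? Reachable from 4: [4]. NO -> still a DAG (reorder needed).
Still a DAG? yes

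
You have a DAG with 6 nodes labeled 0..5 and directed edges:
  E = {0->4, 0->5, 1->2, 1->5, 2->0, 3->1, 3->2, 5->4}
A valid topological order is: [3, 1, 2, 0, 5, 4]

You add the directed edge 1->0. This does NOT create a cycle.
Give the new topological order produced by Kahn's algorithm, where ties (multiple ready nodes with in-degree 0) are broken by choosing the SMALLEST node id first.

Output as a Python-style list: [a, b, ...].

Old toposort: [3, 1, 2, 0, 5, 4]
Added edge: 1->0
Position of 1 (1) < position of 0 (3). Old order still valid.
Run Kahn's algorithm (break ties by smallest node id):
  initial in-degrees: [2, 1, 2, 0, 2, 2]
  ready (indeg=0): [3]
  pop 3: indeg[1]->0; indeg[2]->1 | ready=[1] | order so far=[3]
  pop 1: indeg[0]->1; indeg[2]->0; indeg[5]->1 | ready=[2] | order so far=[3, 1]
  pop 2: indeg[0]->0 | ready=[0] | order so far=[3, 1, 2]
  pop 0: indeg[4]->1; indeg[5]->0 | ready=[5] | order so far=[3, 1, 2, 0]
  pop 5: indeg[4]->0 | ready=[4] | order so far=[3, 1, 2, 0, 5]
  pop 4: no out-edges | ready=[] | order so far=[3, 1, 2, 0, 5, 4]
  Result: [3, 1, 2, 0, 5, 4]

Answer: [3, 1, 2, 0, 5, 4]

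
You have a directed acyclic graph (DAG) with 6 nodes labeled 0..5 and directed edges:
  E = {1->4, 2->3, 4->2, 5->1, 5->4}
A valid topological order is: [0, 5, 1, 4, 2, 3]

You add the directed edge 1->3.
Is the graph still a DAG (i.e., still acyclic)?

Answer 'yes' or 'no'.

Answer: yes

Derivation:
Given toposort: [0, 5, 1, 4, 2, 3]
Position of 1: index 2; position of 3: index 5
New edge 1->3: forward
Forward edge: respects the existing order. Still a DAG, same toposort still valid.
Still a DAG? yes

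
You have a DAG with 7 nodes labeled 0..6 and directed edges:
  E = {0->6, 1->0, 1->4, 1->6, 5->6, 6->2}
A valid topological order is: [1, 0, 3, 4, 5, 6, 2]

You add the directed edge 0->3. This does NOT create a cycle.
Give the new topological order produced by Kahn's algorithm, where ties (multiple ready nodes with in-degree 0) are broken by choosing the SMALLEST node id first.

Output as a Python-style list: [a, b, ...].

Old toposort: [1, 0, 3, 4, 5, 6, 2]
Added edge: 0->3
Position of 0 (1) < position of 3 (2). Old order still valid.
Run Kahn's algorithm (break ties by smallest node id):
  initial in-degrees: [1, 0, 1, 1, 1, 0, 3]
  ready (indeg=0): [1, 5]
  pop 1: indeg[0]->0; indeg[4]->0; indeg[6]->2 | ready=[0, 4, 5] | order so far=[1]
  pop 0: indeg[3]->0; indeg[6]->1 | ready=[3, 4, 5] | order so far=[1, 0]
  pop 3: no out-edges | ready=[4, 5] | order so far=[1, 0, 3]
  pop 4: no out-edges | ready=[5] | order so far=[1, 0, 3, 4]
  pop 5: indeg[6]->0 | ready=[6] | order so far=[1, 0, 3, 4, 5]
  pop 6: indeg[2]->0 | ready=[2] | order so far=[1, 0, 3, 4, 5, 6]
  pop 2: no out-edges | ready=[] | order so far=[1, 0, 3, 4, 5, 6, 2]
  Result: [1, 0, 3, 4, 5, 6, 2]

Answer: [1, 0, 3, 4, 5, 6, 2]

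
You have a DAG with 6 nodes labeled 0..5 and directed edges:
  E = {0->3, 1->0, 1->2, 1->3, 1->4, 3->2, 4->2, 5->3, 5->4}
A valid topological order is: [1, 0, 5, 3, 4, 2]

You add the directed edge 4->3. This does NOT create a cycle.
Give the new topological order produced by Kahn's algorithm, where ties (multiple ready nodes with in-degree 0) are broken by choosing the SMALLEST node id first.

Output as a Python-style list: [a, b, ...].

Answer: [1, 0, 5, 4, 3, 2]

Derivation:
Old toposort: [1, 0, 5, 3, 4, 2]
Added edge: 4->3
Position of 4 (4) > position of 3 (3). Must reorder: 4 must now come before 3.
Run Kahn's algorithm (break ties by smallest node id):
  initial in-degrees: [1, 0, 3, 4, 2, 0]
  ready (indeg=0): [1, 5]
  pop 1: indeg[0]->0; indeg[2]->2; indeg[3]->3; indeg[4]->1 | ready=[0, 5] | order so far=[1]
  pop 0: indeg[3]->2 | ready=[5] | order so far=[1, 0]
  pop 5: indeg[3]->1; indeg[4]->0 | ready=[4] | order so far=[1, 0, 5]
  pop 4: indeg[2]->1; indeg[3]->0 | ready=[3] | order so far=[1, 0, 5, 4]
  pop 3: indeg[2]->0 | ready=[2] | order so far=[1, 0, 5, 4, 3]
  pop 2: no out-edges | ready=[] | order so far=[1, 0, 5, 4, 3, 2]
  Result: [1, 0, 5, 4, 3, 2]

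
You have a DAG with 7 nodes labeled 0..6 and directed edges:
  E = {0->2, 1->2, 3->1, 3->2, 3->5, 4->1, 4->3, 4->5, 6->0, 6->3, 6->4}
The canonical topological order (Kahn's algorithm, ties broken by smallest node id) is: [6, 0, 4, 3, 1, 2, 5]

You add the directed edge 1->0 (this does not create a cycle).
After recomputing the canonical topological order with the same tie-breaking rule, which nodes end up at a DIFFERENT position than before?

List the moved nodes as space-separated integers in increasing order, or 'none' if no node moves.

Answer: 0 1 3 4

Derivation:
Old toposort: [6, 0, 4, 3, 1, 2, 5]
Added edge 1->0
Recompute Kahn (smallest-id tiebreak):
  initial in-degrees: [2, 2, 3, 2, 1, 2, 0]
  ready (indeg=0): [6]
  pop 6: indeg[0]->1; indeg[3]->1; indeg[4]->0 | ready=[4] | order so far=[6]
  pop 4: indeg[1]->1; indeg[3]->0; indeg[5]->1 | ready=[3] | order so far=[6, 4]
  pop 3: indeg[1]->0; indeg[2]->2; indeg[5]->0 | ready=[1, 5] | order so far=[6, 4, 3]
  pop 1: indeg[0]->0; indeg[2]->1 | ready=[0, 5] | order so far=[6, 4, 3, 1]
  pop 0: indeg[2]->0 | ready=[2, 5] | order so far=[6, 4, 3, 1, 0]
  pop 2: no out-edges | ready=[5] | order so far=[6, 4, 3, 1, 0, 2]
  pop 5: no out-edges | ready=[] | order so far=[6, 4, 3, 1, 0, 2, 5]
New canonical toposort: [6, 4, 3, 1, 0, 2, 5]
Compare positions:
  Node 0: index 1 -> 4 (moved)
  Node 1: index 4 -> 3 (moved)
  Node 2: index 5 -> 5 (same)
  Node 3: index 3 -> 2 (moved)
  Node 4: index 2 -> 1 (moved)
  Node 5: index 6 -> 6 (same)
  Node 6: index 0 -> 0 (same)
Nodes that changed position: 0 1 3 4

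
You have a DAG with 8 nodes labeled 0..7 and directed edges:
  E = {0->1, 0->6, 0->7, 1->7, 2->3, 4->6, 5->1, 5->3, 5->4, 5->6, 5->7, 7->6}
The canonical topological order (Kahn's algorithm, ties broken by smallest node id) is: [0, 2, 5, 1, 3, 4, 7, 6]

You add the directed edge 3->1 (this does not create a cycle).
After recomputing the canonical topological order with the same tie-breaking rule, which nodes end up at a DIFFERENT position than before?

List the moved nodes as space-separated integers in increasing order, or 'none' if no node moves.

Old toposort: [0, 2, 5, 1, 3, 4, 7, 6]
Added edge 3->1
Recompute Kahn (smallest-id tiebreak):
  initial in-degrees: [0, 3, 0, 2, 1, 0, 4, 3]
  ready (indeg=0): [0, 2, 5]
  pop 0: indeg[1]->2; indeg[6]->3; indeg[7]->2 | ready=[2, 5] | order so far=[0]
  pop 2: indeg[3]->1 | ready=[5] | order so far=[0, 2]
  pop 5: indeg[1]->1; indeg[3]->0; indeg[4]->0; indeg[6]->2; indeg[7]->1 | ready=[3, 4] | order so far=[0, 2, 5]
  pop 3: indeg[1]->0 | ready=[1, 4] | order so far=[0, 2, 5, 3]
  pop 1: indeg[7]->0 | ready=[4, 7] | order so far=[0, 2, 5, 3, 1]
  pop 4: indeg[6]->1 | ready=[7] | order so far=[0, 2, 5, 3, 1, 4]
  pop 7: indeg[6]->0 | ready=[6] | order so far=[0, 2, 5, 3, 1, 4, 7]
  pop 6: no out-edges | ready=[] | order so far=[0, 2, 5, 3, 1, 4, 7, 6]
New canonical toposort: [0, 2, 5, 3, 1, 4, 7, 6]
Compare positions:
  Node 0: index 0 -> 0 (same)
  Node 1: index 3 -> 4 (moved)
  Node 2: index 1 -> 1 (same)
  Node 3: index 4 -> 3 (moved)
  Node 4: index 5 -> 5 (same)
  Node 5: index 2 -> 2 (same)
  Node 6: index 7 -> 7 (same)
  Node 7: index 6 -> 6 (same)
Nodes that changed position: 1 3

Answer: 1 3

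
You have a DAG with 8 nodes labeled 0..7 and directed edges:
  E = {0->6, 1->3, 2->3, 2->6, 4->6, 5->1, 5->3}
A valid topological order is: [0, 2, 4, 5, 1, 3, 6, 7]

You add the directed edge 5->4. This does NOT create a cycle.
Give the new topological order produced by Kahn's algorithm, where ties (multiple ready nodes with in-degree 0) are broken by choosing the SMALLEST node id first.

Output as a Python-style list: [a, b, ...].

Old toposort: [0, 2, 4, 5, 1, 3, 6, 7]
Added edge: 5->4
Position of 5 (3) > position of 4 (2). Must reorder: 5 must now come before 4.
Run Kahn's algorithm (break ties by smallest node id):
  initial in-degrees: [0, 1, 0, 3, 1, 0, 3, 0]
  ready (indeg=0): [0, 2, 5, 7]
  pop 0: indeg[6]->2 | ready=[2, 5, 7] | order so far=[0]
  pop 2: indeg[3]->2; indeg[6]->1 | ready=[5, 7] | order so far=[0, 2]
  pop 5: indeg[1]->0; indeg[3]->1; indeg[4]->0 | ready=[1, 4, 7] | order so far=[0, 2, 5]
  pop 1: indeg[3]->0 | ready=[3, 4, 7] | order so far=[0, 2, 5, 1]
  pop 3: no out-edges | ready=[4, 7] | order so far=[0, 2, 5, 1, 3]
  pop 4: indeg[6]->0 | ready=[6, 7] | order so far=[0, 2, 5, 1, 3, 4]
  pop 6: no out-edges | ready=[7] | order so far=[0, 2, 5, 1, 3, 4, 6]
  pop 7: no out-edges | ready=[] | order so far=[0, 2, 5, 1, 3, 4, 6, 7]
  Result: [0, 2, 5, 1, 3, 4, 6, 7]

Answer: [0, 2, 5, 1, 3, 4, 6, 7]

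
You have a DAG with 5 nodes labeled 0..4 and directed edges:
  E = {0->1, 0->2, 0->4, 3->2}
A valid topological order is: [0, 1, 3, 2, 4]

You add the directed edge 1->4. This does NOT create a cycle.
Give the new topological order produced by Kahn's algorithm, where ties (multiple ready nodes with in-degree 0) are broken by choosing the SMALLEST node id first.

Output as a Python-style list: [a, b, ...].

Answer: [0, 1, 3, 2, 4]

Derivation:
Old toposort: [0, 1, 3, 2, 4]
Added edge: 1->4
Position of 1 (1) < position of 4 (4). Old order still valid.
Run Kahn's algorithm (break ties by smallest node id):
  initial in-degrees: [0, 1, 2, 0, 2]
  ready (indeg=0): [0, 3]
  pop 0: indeg[1]->0; indeg[2]->1; indeg[4]->1 | ready=[1, 3] | order so far=[0]
  pop 1: indeg[4]->0 | ready=[3, 4] | order so far=[0, 1]
  pop 3: indeg[2]->0 | ready=[2, 4] | order so far=[0, 1, 3]
  pop 2: no out-edges | ready=[4] | order so far=[0, 1, 3, 2]
  pop 4: no out-edges | ready=[] | order so far=[0, 1, 3, 2, 4]
  Result: [0, 1, 3, 2, 4]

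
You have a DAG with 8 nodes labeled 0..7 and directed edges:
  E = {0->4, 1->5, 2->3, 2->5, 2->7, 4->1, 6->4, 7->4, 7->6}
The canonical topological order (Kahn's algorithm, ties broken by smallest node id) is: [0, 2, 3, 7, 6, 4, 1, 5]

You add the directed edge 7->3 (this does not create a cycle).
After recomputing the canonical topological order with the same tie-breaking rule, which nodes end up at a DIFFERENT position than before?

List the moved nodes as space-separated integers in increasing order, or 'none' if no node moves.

Old toposort: [0, 2, 3, 7, 6, 4, 1, 5]
Added edge 7->3
Recompute Kahn (smallest-id tiebreak):
  initial in-degrees: [0, 1, 0, 2, 3, 2, 1, 1]
  ready (indeg=0): [0, 2]
  pop 0: indeg[4]->2 | ready=[2] | order so far=[0]
  pop 2: indeg[3]->1; indeg[5]->1; indeg[7]->0 | ready=[7] | order so far=[0, 2]
  pop 7: indeg[3]->0; indeg[4]->1; indeg[6]->0 | ready=[3, 6] | order so far=[0, 2, 7]
  pop 3: no out-edges | ready=[6] | order so far=[0, 2, 7, 3]
  pop 6: indeg[4]->0 | ready=[4] | order so far=[0, 2, 7, 3, 6]
  pop 4: indeg[1]->0 | ready=[1] | order so far=[0, 2, 7, 3, 6, 4]
  pop 1: indeg[5]->0 | ready=[5] | order so far=[0, 2, 7, 3, 6, 4, 1]
  pop 5: no out-edges | ready=[] | order so far=[0, 2, 7, 3, 6, 4, 1, 5]
New canonical toposort: [0, 2, 7, 3, 6, 4, 1, 5]
Compare positions:
  Node 0: index 0 -> 0 (same)
  Node 1: index 6 -> 6 (same)
  Node 2: index 1 -> 1 (same)
  Node 3: index 2 -> 3 (moved)
  Node 4: index 5 -> 5 (same)
  Node 5: index 7 -> 7 (same)
  Node 6: index 4 -> 4 (same)
  Node 7: index 3 -> 2 (moved)
Nodes that changed position: 3 7

Answer: 3 7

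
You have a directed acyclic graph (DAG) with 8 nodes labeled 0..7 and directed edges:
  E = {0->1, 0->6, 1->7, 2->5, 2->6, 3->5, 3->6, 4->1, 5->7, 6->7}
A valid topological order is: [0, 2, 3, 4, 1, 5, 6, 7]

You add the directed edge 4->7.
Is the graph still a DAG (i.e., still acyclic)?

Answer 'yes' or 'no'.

Answer: yes

Derivation:
Given toposort: [0, 2, 3, 4, 1, 5, 6, 7]
Position of 4: index 3; position of 7: index 7
New edge 4->7: forward
Forward edge: respects the existing order. Still a DAG, same toposort still valid.
Still a DAG? yes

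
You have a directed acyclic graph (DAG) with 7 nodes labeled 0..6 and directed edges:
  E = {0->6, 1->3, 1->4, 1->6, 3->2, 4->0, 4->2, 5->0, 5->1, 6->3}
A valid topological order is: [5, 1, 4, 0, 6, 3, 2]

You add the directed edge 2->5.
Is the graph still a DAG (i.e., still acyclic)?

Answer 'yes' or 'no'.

Given toposort: [5, 1, 4, 0, 6, 3, 2]
Position of 2: index 6; position of 5: index 0
New edge 2->5: backward (u after v in old order)
Backward edge: old toposort is now invalid. Check if this creates a cycle.
Does 5 already reach 2? Reachable from 5: [0, 1, 2, 3, 4, 5, 6]. YES -> cycle!
Still a DAG? no

Answer: no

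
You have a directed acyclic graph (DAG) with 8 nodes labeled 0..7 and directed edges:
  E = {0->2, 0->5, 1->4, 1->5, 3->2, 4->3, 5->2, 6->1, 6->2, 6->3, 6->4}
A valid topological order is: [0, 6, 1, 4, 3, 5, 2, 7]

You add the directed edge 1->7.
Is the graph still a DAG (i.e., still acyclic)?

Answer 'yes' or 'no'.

Given toposort: [0, 6, 1, 4, 3, 5, 2, 7]
Position of 1: index 2; position of 7: index 7
New edge 1->7: forward
Forward edge: respects the existing order. Still a DAG, same toposort still valid.
Still a DAG? yes

Answer: yes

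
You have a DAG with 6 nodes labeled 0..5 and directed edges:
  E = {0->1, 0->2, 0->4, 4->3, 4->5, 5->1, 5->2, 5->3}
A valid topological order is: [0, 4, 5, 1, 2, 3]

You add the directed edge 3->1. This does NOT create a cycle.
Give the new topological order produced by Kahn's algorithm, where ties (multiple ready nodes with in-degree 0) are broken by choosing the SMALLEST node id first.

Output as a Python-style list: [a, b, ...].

Old toposort: [0, 4, 5, 1, 2, 3]
Added edge: 3->1
Position of 3 (5) > position of 1 (3). Must reorder: 3 must now come before 1.
Run Kahn's algorithm (break ties by smallest node id):
  initial in-degrees: [0, 3, 2, 2, 1, 1]
  ready (indeg=0): [0]
  pop 0: indeg[1]->2; indeg[2]->1; indeg[4]->0 | ready=[4] | order so far=[0]
  pop 4: indeg[3]->1; indeg[5]->0 | ready=[5] | order so far=[0, 4]
  pop 5: indeg[1]->1; indeg[2]->0; indeg[3]->0 | ready=[2, 3] | order so far=[0, 4, 5]
  pop 2: no out-edges | ready=[3] | order so far=[0, 4, 5, 2]
  pop 3: indeg[1]->0 | ready=[1] | order so far=[0, 4, 5, 2, 3]
  pop 1: no out-edges | ready=[] | order so far=[0, 4, 5, 2, 3, 1]
  Result: [0, 4, 5, 2, 3, 1]

Answer: [0, 4, 5, 2, 3, 1]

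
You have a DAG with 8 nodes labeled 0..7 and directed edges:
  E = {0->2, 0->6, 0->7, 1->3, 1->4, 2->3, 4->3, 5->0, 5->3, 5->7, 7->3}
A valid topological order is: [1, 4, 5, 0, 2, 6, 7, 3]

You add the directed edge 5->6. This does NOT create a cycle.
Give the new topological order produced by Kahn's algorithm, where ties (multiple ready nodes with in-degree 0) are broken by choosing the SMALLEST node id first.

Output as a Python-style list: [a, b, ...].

Old toposort: [1, 4, 5, 0, 2, 6, 7, 3]
Added edge: 5->6
Position of 5 (2) < position of 6 (5). Old order still valid.
Run Kahn's algorithm (break ties by smallest node id):
  initial in-degrees: [1, 0, 1, 5, 1, 0, 2, 2]
  ready (indeg=0): [1, 5]
  pop 1: indeg[3]->4; indeg[4]->0 | ready=[4, 5] | order so far=[1]
  pop 4: indeg[3]->3 | ready=[5] | order so far=[1, 4]
  pop 5: indeg[0]->0; indeg[3]->2; indeg[6]->1; indeg[7]->1 | ready=[0] | order so far=[1, 4, 5]
  pop 0: indeg[2]->0; indeg[6]->0; indeg[7]->0 | ready=[2, 6, 7] | order so far=[1, 4, 5, 0]
  pop 2: indeg[3]->1 | ready=[6, 7] | order so far=[1, 4, 5, 0, 2]
  pop 6: no out-edges | ready=[7] | order so far=[1, 4, 5, 0, 2, 6]
  pop 7: indeg[3]->0 | ready=[3] | order so far=[1, 4, 5, 0, 2, 6, 7]
  pop 3: no out-edges | ready=[] | order so far=[1, 4, 5, 0, 2, 6, 7, 3]
  Result: [1, 4, 5, 0, 2, 6, 7, 3]

Answer: [1, 4, 5, 0, 2, 6, 7, 3]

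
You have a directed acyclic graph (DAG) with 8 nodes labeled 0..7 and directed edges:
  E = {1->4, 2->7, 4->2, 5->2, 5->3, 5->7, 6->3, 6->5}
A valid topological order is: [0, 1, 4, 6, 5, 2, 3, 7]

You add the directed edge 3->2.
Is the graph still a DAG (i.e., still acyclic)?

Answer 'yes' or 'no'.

Given toposort: [0, 1, 4, 6, 5, 2, 3, 7]
Position of 3: index 6; position of 2: index 5
New edge 3->2: backward (u after v in old order)
Backward edge: old toposort is now invalid. Check if this creates a cycle.
Does 2 already reach 3? Reachable from 2: [2, 7]. NO -> still a DAG (reorder needed).
Still a DAG? yes

Answer: yes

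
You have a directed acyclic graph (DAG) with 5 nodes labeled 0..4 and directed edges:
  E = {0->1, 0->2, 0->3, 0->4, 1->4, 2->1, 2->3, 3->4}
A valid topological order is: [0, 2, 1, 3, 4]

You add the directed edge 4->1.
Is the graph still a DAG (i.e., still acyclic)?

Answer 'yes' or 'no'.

Answer: no

Derivation:
Given toposort: [0, 2, 1, 3, 4]
Position of 4: index 4; position of 1: index 2
New edge 4->1: backward (u after v in old order)
Backward edge: old toposort is now invalid. Check if this creates a cycle.
Does 1 already reach 4? Reachable from 1: [1, 4]. YES -> cycle!
Still a DAG? no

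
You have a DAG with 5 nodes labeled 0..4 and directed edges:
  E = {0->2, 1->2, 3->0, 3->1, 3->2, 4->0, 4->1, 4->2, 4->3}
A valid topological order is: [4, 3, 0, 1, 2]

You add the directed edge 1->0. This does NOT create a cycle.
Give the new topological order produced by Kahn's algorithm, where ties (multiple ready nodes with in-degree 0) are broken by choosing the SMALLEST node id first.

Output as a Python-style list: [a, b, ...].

Old toposort: [4, 3, 0, 1, 2]
Added edge: 1->0
Position of 1 (3) > position of 0 (2). Must reorder: 1 must now come before 0.
Run Kahn's algorithm (break ties by smallest node id):
  initial in-degrees: [3, 2, 4, 1, 0]
  ready (indeg=0): [4]
  pop 4: indeg[0]->2; indeg[1]->1; indeg[2]->3; indeg[3]->0 | ready=[3] | order so far=[4]
  pop 3: indeg[0]->1; indeg[1]->0; indeg[2]->2 | ready=[1] | order so far=[4, 3]
  pop 1: indeg[0]->0; indeg[2]->1 | ready=[0] | order so far=[4, 3, 1]
  pop 0: indeg[2]->0 | ready=[2] | order so far=[4, 3, 1, 0]
  pop 2: no out-edges | ready=[] | order so far=[4, 3, 1, 0, 2]
  Result: [4, 3, 1, 0, 2]

Answer: [4, 3, 1, 0, 2]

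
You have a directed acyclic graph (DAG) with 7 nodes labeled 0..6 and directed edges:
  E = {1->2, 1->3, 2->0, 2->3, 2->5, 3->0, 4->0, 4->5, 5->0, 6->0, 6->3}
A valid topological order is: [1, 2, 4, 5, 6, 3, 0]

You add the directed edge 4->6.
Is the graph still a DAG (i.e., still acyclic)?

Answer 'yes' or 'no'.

Given toposort: [1, 2, 4, 5, 6, 3, 0]
Position of 4: index 2; position of 6: index 4
New edge 4->6: forward
Forward edge: respects the existing order. Still a DAG, same toposort still valid.
Still a DAG? yes

Answer: yes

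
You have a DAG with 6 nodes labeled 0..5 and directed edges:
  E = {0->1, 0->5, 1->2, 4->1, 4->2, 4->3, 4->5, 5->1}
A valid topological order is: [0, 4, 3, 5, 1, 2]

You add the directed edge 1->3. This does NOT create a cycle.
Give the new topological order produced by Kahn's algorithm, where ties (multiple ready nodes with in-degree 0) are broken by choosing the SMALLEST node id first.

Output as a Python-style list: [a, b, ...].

Old toposort: [0, 4, 3, 5, 1, 2]
Added edge: 1->3
Position of 1 (4) > position of 3 (2). Must reorder: 1 must now come before 3.
Run Kahn's algorithm (break ties by smallest node id):
  initial in-degrees: [0, 3, 2, 2, 0, 2]
  ready (indeg=0): [0, 4]
  pop 0: indeg[1]->2; indeg[5]->1 | ready=[4] | order so far=[0]
  pop 4: indeg[1]->1; indeg[2]->1; indeg[3]->1; indeg[5]->0 | ready=[5] | order so far=[0, 4]
  pop 5: indeg[1]->0 | ready=[1] | order so far=[0, 4, 5]
  pop 1: indeg[2]->0; indeg[3]->0 | ready=[2, 3] | order so far=[0, 4, 5, 1]
  pop 2: no out-edges | ready=[3] | order so far=[0, 4, 5, 1, 2]
  pop 3: no out-edges | ready=[] | order so far=[0, 4, 5, 1, 2, 3]
  Result: [0, 4, 5, 1, 2, 3]

Answer: [0, 4, 5, 1, 2, 3]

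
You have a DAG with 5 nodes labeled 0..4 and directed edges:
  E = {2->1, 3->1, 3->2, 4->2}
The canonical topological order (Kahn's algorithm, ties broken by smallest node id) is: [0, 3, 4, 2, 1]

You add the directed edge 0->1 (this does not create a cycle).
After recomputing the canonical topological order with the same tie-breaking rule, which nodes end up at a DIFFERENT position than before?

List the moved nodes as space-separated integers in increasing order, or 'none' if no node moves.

Old toposort: [0, 3, 4, 2, 1]
Added edge 0->1
Recompute Kahn (smallest-id tiebreak):
  initial in-degrees: [0, 3, 2, 0, 0]
  ready (indeg=0): [0, 3, 4]
  pop 0: indeg[1]->2 | ready=[3, 4] | order so far=[0]
  pop 3: indeg[1]->1; indeg[2]->1 | ready=[4] | order so far=[0, 3]
  pop 4: indeg[2]->0 | ready=[2] | order so far=[0, 3, 4]
  pop 2: indeg[1]->0 | ready=[1] | order so far=[0, 3, 4, 2]
  pop 1: no out-edges | ready=[] | order so far=[0, 3, 4, 2, 1]
New canonical toposort: [0, 3, 4, 2, 1]
Compare positions:
  Node 0: index 0 -> 0 (same)
  Node 1: index 4 -> 4 (same)
  Node 2: index 3 -> 3 (same)
  Node 3: index 1 -> 1 (same)
  Node 4: index 2 -> 2 (same)
Nodes that changed position: none

Answer: none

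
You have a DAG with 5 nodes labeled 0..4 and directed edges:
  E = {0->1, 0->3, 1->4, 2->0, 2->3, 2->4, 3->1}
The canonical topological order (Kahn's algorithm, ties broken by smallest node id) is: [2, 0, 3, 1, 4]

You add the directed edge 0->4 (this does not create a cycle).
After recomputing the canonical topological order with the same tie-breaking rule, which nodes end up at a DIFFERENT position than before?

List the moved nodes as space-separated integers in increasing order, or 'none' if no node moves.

Old toposort: [2, 0, 3, 1, 4]
Added edge 0->4
Recompute Kahn (smallest-id tiebreak):
  initial in-degrees: [1, 2, 0, 2, 3]
  ready (indeg=0): [2]
  pop 2: indeg[0]->0; indeg[3]->1; indeg[4]->2 | ready=[0] | order so far=[2]
  pop 0: indeg[1]->1; indeg[3]->0; indeg[4]->1 | ready=[3] | order so far=[2, 0]
  pop 3: indeg[1]->0 | ready=[1] | order so far=[2, 0, 3]
  pop 1: indeg[4]->0 | ready=[4] | order so far=[2, 0, 3, 1]
  pop 4: no out-edges | ready=[] | order so far=[2, 0, 3, 1, 4]
New canonical toposort: [2, 0, 3, 1, 4]
Compare positions:
  Node 0: index 1 -> 1 (same)
  Node 1: index 3 -> 3 (same)
  Node 2: index 0 -> 0 (same)
  Node 3: index 2 -> 2 (same)
  Node 4: index 4 -> 4 (same)
Nodes that changed position: none

Answer: none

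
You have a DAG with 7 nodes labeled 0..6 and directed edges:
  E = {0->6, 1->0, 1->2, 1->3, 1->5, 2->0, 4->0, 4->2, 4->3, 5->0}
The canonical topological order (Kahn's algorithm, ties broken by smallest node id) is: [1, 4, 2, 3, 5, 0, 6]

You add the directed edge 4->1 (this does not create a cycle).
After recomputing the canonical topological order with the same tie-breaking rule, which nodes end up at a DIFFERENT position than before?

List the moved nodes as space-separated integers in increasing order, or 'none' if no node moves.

Answer: 1 4

Derivation:
Old toposort: [1, 4, 2, 3, 5, 0, 6]
Added edge 4->1
Recompute Kahn (smallest-id tiebreak):
  initial in-degrees: [4, 1, 2, 2, 0, 1, 1]
  ready (indeg=0): [4]
  pop 4: indeg[0]->3; indeg[1]->0; indeg[2]->1; indeg[3]->1 | ready=[1] | order so far=[4]
  pop 1: indeg[0]->2; indeg[2]->0; indeg[3]->0; indeg[5]->0 | ready=[2, 3, 5] | order so far=[4, 1]
  pop 2: indeg[0]->1 | ready=[3, 5] | order so far=[4, 1, 2]
  pop 3: no out-edges | ready=[5] | order so far=[4, 1, 2, 3]
  pop 5: indeg[0]->0 | ready=[0] | order so far=[4, 1, 2, 3, 5]
  pop 0: indeg[6]->0 | ready=[6] | order so far=[4, 1, 2, 3, 5, 0]
  pop 6: no out-edges | ready=[] | order so far=[4, 1, 2, 3, 5, 0, 6]
New canonical toposort: [4, 1, 2, 3, 5, 0, 6]
Compare positions:
  Node 0: index 5 -> 5 (same)
  Node 1: index 0 -> 1 (moved)
  Node 2: index 2 -> 2 (same)
  Node 3: index 3 -> 3 (same)
  Node 4: index 1 -> 0 (moved)
  Node 5: index 4 -> 4 (same)
  Node 6: index 6 -> 6 (same)
Nodes that changed position: 1 4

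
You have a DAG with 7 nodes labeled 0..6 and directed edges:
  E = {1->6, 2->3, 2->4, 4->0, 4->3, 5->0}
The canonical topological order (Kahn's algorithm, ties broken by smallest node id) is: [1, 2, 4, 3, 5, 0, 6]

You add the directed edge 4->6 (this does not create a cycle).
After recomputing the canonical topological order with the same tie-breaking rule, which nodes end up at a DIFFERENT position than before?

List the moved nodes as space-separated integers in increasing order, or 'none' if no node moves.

Old toposort: [1, 2, 4, 3, 5, 0, 6]
Added edge 4->6
Recompute Kahn (smallest-id tiebreak):
  initial in-degrees: [2, 0, 0, 2, 1, 0, 2]
  ready (indeg=0): [1, 2, 5]
  pop 1: indeg[6]->1 | ready=[2, 5] | order so far=[1]
  pop 2: indeg[3]->1; indeg[4]->0 | ready=[4, 5] | order so far=[1, 2]
  pop 4: indeg[0]->1; indeg[3]->0; indeg[6]->0 | ready=[3, 5, 6] | order so far=[1, 2, 4]
  pop 3: no out-edges | ready=[5, 6] | order so far=[1, 2, 4, 3]
  pop 5: indeg[0]->0 | ready=[0, 6] | order so far=[1, 2, 4, 3, 5]
  pop 0: no out-edges | ready=[6] | order so far=[1, 2, 4, 3, 5, 0]
  pop 6: no out-edges | ready=[] | order so far=[1, 2, 4, 3, 5, 0, 6]
New canonical toposort: [1, 2, 4, 3, 5, 0, 6]
Compare positions:
  Node 0: index 5 -> 5 (same)
  Node 1: index 0 -> 0 (same)
  Node 2: index 1 -> 1 (same)
  Node 3: index 3 -> 3 (same)
  Node 4: index 2 -> 2 (same)
  Node 5: index 4 -> 4 (same)
  Node 6: index 6 -> 6 (same)
Nodes that changed position: none

Answer: none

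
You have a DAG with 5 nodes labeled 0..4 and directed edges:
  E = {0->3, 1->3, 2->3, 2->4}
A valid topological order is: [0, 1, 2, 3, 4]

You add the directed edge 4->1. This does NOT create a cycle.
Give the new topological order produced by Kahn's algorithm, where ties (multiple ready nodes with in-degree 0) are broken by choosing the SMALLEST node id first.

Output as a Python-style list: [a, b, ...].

Answer: [0, 2, 4, 1, 3]

Derivation:
Old toposort: [0, 1, 2, 3, 4]
Added edge: 4->1
Position of 4 (4) > position of 1 (1). Must reorder: 4 must now come before 1.
Run Kahn's algorithm (break ties by smallest node id):
  initial in-degrees: [0, 1, 0, 3, 1]
  ready (indeg=0): [0, 2]
  pop 0: indeg[3]->2 | ready=[2] | order so far=[0]
  pop 2: indeg[3]->1; indeg[4]->0 | ready=[4] | order so far=[0, 2]
  pop 4: indeg[1]->0 | ready=[1] | order so far=[0, 2, 4]
  pop 1: indeg[3]->0 | ready=[3] | order so far=[0, 2, 4, 1]
  pop 3: no out-edges | ready=[] | order so far=[0, 2, 4, 1, 3]
  Result: [0, 2, 4, 1, 3]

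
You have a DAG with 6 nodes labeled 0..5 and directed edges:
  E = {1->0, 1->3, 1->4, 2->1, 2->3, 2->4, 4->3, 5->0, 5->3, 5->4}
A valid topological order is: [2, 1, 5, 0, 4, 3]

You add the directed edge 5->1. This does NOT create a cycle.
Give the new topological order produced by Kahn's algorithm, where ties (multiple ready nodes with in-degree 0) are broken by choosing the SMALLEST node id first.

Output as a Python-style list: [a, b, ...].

Old toposort: [2, 1, 5, 0, 4, 3]
Added edge: 5->1
Position of 5 (2) > position of 1 (1). Must reorder: 5 must now come before 1.
Run Kahn's algorithm (break ties by smallest node id):
  initial in-degrees: [2, 2, 0, 4, 3, 0]
  ready (indeg=0): [2, 5]
  pop 2: indeg[1]->1; indeg[3]->3; indeg[4]->2 | ready=[5] | order so far=[2]
  pop 5: indeg[0]->1; indeg[1]->0; indeg[3]->2; indeg[4]->1 | ready=[1] | order so far=[2, 5]
  pop 1: indeg[0]->0; indeg[3]->1; indeg[4]->0 | ready=[0, 4] | order so far=[2, 5, 1]
  pop 0: no out-edges | ready=[4] | order so far=[2, 5, 1, 0]
  pop 4: indeg[3]->0 | ready=[3] | order so far=[2, 5, 1, 0, 4]
  pop 3: no out-edges | ready=[] | order so far=[2, 5, 1, 0, 4, 3]
  Result: [2, 5, 1, 0, 4, 3]

Answer: [2, 5, 1, 0, 4, 3]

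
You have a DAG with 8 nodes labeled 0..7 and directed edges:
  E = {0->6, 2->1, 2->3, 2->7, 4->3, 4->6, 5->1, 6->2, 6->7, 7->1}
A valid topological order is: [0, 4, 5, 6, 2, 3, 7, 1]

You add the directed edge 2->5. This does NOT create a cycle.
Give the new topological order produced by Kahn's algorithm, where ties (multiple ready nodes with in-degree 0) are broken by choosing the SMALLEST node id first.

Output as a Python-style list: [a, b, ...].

Old toposort: [0, 4, 5, 6, 2, 3, 7, 1]
Added edge: 2->5
Position of 2 (4) > position of 5 (2). Must reorder: 2 must now come before 5.
Run Kahn's algorithm (break ties by smallest node id):
  initial in-degrees: [0, 3, 1, 2, 0, 1, 2, 2]
  ready (indeg=0): [0, 4]
  pop 0: indeg[6]->1 | ready=[4] | order so far=[0]
  pop 4: indeg[3]->1; indeg[6]->0 | ready=[6] | order so far=[0, 4]
  pop 6: indeg[2]->0; indeg[7]->1 | ready=[2] | order so far=[0, 4, 6]
  pop 2: indeg[1]->2; indeg[3]->0; indeg[5]->0; indeg[7]->0 | ready=[3, 5, 7] | order so far=[0, 4, 6, 2]
  pop 3: no out-edges | ready=[5, 7] | order so far=[0, 4, 6, 2, 3]
  pop 5: indeg[1]->1 | ready=[7] | order so far=[0, 4, 6, 2, 3, 5]
  pop 7: indeg[1]->0 | ready=[1] | order so far=[0, 4, 6, 2, 3, 5, 7]
  pop 1: no out-edges | ready=[] | order so far=[0, 4, 6, 2, 3, 5, 7, 1]
  Result: [0, 4, 6, 2, 3, 5, 7, 1]

Answer: [0, 4, 6, 2, 3, 5, 7, 1]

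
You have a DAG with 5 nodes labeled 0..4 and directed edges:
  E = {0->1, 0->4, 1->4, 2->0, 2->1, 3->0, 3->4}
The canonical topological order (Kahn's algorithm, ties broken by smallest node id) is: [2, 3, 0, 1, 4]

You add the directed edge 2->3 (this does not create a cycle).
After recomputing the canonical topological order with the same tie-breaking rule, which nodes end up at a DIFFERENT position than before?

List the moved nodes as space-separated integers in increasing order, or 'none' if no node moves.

Answer: none

Derivation:
Old toposort: [2, 3, 0, 1, 4]
Added edge 2->3
Recompute Kahn (smallest-id tiebreak):
  initial in-degrees: [2, 2, 0, 1, 3]
  ready (indeg=0): [2]
  pop 2: indeg[0]->1; indeg[1]->1; indeg[3]->0 | ready=[3] | order so far=[2]
  pop 3: indeg[0]->0; indeg[4]->2 | ready=[0] | order so far=[2, 3]
  pop 0: indeg[1]->0; indeg[4]->1 | ready=[1] | order so far=[2, 3, 0]
  pop 1: indeg[4]->0 | ready=[4] | order so far=[2, 3, 0, 1]
  pop 4: no out-edges | ready=[] | order so far=[2, 3, 0, 1, 4]
New canonical toposort: [2, 3, 0, 1, 4]
Compare positions:
  Node 0: index 2 -> 2 (same)
  Node 1: index 3 -> 3 (same)
  Node 2: index 0 -> 0 (same)
  Node 3: index 1 -> 1 (same)
  Node 4: index 4 -> 4 (same)
Nodes that changed position: none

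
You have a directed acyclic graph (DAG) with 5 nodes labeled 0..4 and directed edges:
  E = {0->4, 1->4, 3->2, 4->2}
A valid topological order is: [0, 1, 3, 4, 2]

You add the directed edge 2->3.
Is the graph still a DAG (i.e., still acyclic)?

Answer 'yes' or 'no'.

Answer: no

Derivation:
Given toposort: [0, 1, 3, 4, 2]
Position of 2: index 4; position of 3: index 2
New edge 2->3: backward (u after v in old order)
Backward edge: old toposort is now invalid. Check if this creates a cycle.
Does 3 already reach 2? Reachable from 3: [2, 3]. YES -> cycle!
Still a DAG? no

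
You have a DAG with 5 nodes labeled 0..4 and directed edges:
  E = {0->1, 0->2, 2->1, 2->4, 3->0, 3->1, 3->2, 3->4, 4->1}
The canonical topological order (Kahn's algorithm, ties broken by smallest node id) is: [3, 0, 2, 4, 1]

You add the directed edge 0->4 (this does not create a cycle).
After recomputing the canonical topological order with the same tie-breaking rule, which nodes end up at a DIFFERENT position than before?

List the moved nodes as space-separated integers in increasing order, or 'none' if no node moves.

Old toposort: [3, 0, 2, 4, 1]
Added edge 0->4
Recompute Kahn (smallest-id tiebreak):
  initial in-degrees: [1, 4, 2, 0, 3]
  ready (indeg=0): [3]
  pop 3: indeg[0]->0; indeg[1]->3; indeg[2]->1; indeg[4]->2 | ready=[0] | order so far=[3]
  pop 0: indeg[1]->2; indeg[2]->0; indeg[4]->1 | ready=[2] | order so far=[3, 0]
  pop 2: indeg[1]->1; indeg[4]->0 | ready=[4] | order so far=[3, 0, 2]
  pop 4: indeg[1]->0 | ready=[1] | order so far=[3, 0, 2, 4]
  pop 1: no out-edges | ready=[] | order so far=[3, 0, 2, 4, 1]
New canonical toposort: [3, 0, 2, 4, 1]
Compare positions:
  Node 0: index 1 -> 1 (same)
  Node 1: index 4 -> 4 (same)
  Node 2: index 2 -> 2 (same)
  Node 3: index 0 -> 0 (same)
  Node 4: index 3 -> 3 (same)
Nodes that changed position: none

Answer: none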